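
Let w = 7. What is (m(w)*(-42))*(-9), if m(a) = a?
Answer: 2646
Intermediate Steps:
(m(w)*(-42))*(-9) = (7*(-42))*(-9) = -294*(-9) = 2646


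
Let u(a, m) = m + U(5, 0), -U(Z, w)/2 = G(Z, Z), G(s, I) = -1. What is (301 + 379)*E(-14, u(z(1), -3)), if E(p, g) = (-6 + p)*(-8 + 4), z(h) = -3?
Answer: 54400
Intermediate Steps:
U(Z, w) = 2 (U(Z, w) = -2*(-1) = 2)
u(a, m) = 2 + m (u(a, m) = m + 2 = 2 + m)
E(p, g) = 24 - 4*p (E(p, g) = (-6 + p)*(-4) = 24 - 4*p)
(301 + 379)*E(-14, u(z(1), -3)) = (301 + 379)*(24 - 4*(-14)) = 680*(24 + 56) = 680*80 = 54400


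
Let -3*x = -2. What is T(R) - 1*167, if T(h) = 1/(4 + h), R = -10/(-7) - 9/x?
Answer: -18885/113 ≈ -167.12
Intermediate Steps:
x = 2/3 (x = -1/3*(-2) = 2/3 ≈ 0.66667)
R = -169/14 (R = -10/(-7) - 9/2/3 = -10*(-1/7) - 9*3/2 = 10/7 - 27/2 = -169/14 ≈ -12.071)
T(R) - 1*167 = 1/(4 - 169/14) - 1*167 = 1/(-113/14) - 167 = -14/113 - 167 = -18885/113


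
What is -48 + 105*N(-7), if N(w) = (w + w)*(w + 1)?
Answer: 8772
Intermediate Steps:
N(w) = 2*w*(1 + w) (N(w) = (2*w)*(1 + w) = 2*w*(1 + w))
-48 + 105*N(-7) = -48 + 105*(2*(-7)*(1 - 7)) = -48 + 105*(2*(-7)*(-6)) = -48 + 105*84 = -48 + 8820 = 8772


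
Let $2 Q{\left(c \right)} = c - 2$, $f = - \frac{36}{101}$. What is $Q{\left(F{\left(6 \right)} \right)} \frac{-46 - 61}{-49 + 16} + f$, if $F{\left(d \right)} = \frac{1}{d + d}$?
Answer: $- \frac{277073}{79992} \approx -3.4638$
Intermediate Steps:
$f = - \frac{36}{101}$ ($f = \left(-36\right) \frac{1}{101} = - \frac{36}{101} \approx -0.35644$)
$F{\left(d \right)} = \frac{1}{2 d}$
$Q{\left(c \right)} = -1 + \frac{c}{2}$ ($Q{\left(c \right)} = \frac{c - 2}{2} = \frac{-2 + c}{2} = -1 + \frac{c}{2}$)
$Q{\left(F{\left(6 \right)} \right)} \frac{-46 - 61}{-49 + 16} + f = \left(-1 + \frac{\frac{1}{2} \cdot \frac{1}{6}}{2}\right) \frac{-46 - 61}{-49 + 16} - \frac{36}{101} = \left(-1 + \frac{\frac{1}{2} \cdot \frac{1}{6}}{2}\right) \left(- \frac{107}{-33}\right) - \frac{36}{101} = \left(-1 + \frac{1}{2} \cdot \frac{1}{12}\right) \left(\left(-107\right) \left(- \frac{1}{33}\right)\right) - \frac{36}{101} = \left(-1 + \frac{1}{24}\right) \frac{107}{33} - \frac{36}{101} = \left(- \frac{23}{24}\right) \frac{107}{33} - \frac{36}{101} = - \frac{2461}{792} - \frac{36}{101} = - \frac{277073}{79992}$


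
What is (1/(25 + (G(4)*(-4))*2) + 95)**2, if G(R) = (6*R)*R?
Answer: 4982101056/552049 ≈ 9024.8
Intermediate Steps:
G(R) = 6*R**2
(1/(25 + (G(4)*(-4))*2) + 95)**2 = (1/(25 + ((6*4**2)*(-4))*2) + 95)**2 = (1/(25 + ((6*16)*(-4))*2) + 95)**2 = (1/(25 + (96*(-4))*2) + 95)**2 = (1/(25 - 384*2) + 95)**2 = (1/(25 - 768) + 95)**2 = (1/(-743) + 95)**2 = (-1/743 + 95)**2 = (70584/743)**2 = 4982101056/552049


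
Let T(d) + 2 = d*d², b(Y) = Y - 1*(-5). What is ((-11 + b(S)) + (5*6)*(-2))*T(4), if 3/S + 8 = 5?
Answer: -4154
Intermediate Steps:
S = -1 (S = 3/(-8 + 5) = 3/(-3) = 3*(-⅓) = -1)
b(Y) = 5 + Y (b(Y) = Y + 5 = 5 + Y)
T(d) = -2 + d³ (T(d) = -2 + d*d² = -2 + d³)
((-11 + b(S)) + (5*6)*(-2))*T(4) = ((-11 + (5 - 1)) + (5*6)*(-2))*(-2 + 4³) = ((-11 + 4) + 30*(-2))*(-2 + 64) = (-7 - 60)*62 = -67*62 = -4154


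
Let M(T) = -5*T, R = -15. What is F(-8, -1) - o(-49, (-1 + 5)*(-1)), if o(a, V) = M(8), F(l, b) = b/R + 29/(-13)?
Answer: 7378/195 ≈ 37.836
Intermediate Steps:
F(l, b) = -29/13 - b/15 (F(l, b) = b/(-15) + 29/(-13) = b*(-1/15) + 29*(-1/13) = -b/15 - 29/13 = -29/13 - b/15)
o(a, V) = -40 (o(a, V) = -5*8 = -40)
F(-8, -1) - o(-49, (-1 + 5)*(-1)) = (-29/13 - 1/15*(-1)) - 1*(-40) = (-29/13 + 1/15) + 40 = -422/195 + 40 = 7378/195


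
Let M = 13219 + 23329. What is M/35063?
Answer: 36548/35063 ≈ 1.0424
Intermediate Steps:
M = 36548
M/35063 = 36548/35063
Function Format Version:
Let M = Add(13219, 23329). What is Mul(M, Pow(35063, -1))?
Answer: Rational(36548, 35063) ≈ 1.0424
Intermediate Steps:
M = 36548
Mul(M, Pow(35063, -1)) = Mul(36548, Pow(35063, -1)) = Mul(36548, Rational(1, 35063)) = Rational(36548, 35063)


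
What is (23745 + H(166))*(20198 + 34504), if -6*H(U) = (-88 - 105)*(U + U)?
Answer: 1883079882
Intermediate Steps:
H(U) = 193*U/3 (H(U) = -(-88 - 105)*(U + U)/6 = -(-193)*2*U/6 = -(-193)*U/3 = 193*U/3)
(23745 + H(166))*(20198 + 34504) = (23745 + (193/3)*166)*(20198 + 34504) = (23745 + 32038/3)*54702 = (103273/3)*54702 = 1883079882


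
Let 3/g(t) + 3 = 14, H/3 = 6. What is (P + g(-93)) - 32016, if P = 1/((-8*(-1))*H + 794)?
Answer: -330338263/10318 ≈ -32016.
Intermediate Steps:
H = 18 (H = 3*6 = 18)
g(t) = 3/11 (g(t) = 3/(-3 + 14) = 3/11)
P = 1/938 (P = 1/(-8*(-1)*18 + 794) = 1/(8*18 + 794) = 1/(144 + 794) = 1/938 ≈ 0.0010661)
(P + g(-93)) - 32016 = (1/938 + 3/11) - 32016 = 2825/10318 - 32016 = -330338263/10318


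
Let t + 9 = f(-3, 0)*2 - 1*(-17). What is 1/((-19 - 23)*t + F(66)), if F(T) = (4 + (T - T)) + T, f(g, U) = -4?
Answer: 1/70 ≈ 0.014286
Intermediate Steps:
t = 0 (t = -9 + (-4*2 - 1*(-17)) = -9 + (-8 + 17) = -9 + 9 = 0)
F(T) = 4 + T (F(T) = (4 + 0) + T = 4 + T)
1/((-19 - 23)*t + F(66)) = 1/((-19 - 23)*0 + (4 + 66)) = 1/(-42*0 + 70) = 1/(0 + 70) = 1/70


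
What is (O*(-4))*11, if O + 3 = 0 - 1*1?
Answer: 176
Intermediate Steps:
O = -4 (O = -3 + (0 - 1*1) = -3 + (0 - 1) = -3 - 1 = -4)
(O*(-4))*11 = -4*(-4)*11 = 16*11 = 176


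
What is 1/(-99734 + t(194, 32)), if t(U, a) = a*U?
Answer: -1/93526 ≈ -1.0692e-5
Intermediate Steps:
t(U, a) = U*a
1/(-99734 + t(194, 32)) = 1/(-99734 + 194*32) = 1/(-99734 + 6208) = 1/(-93526) = -1/93526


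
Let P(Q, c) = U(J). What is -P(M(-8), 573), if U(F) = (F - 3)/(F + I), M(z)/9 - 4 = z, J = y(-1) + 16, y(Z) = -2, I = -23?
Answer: 11/9 ≈ 1.2222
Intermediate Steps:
J = 14 (J = -2 + 16 = 14)
M(z) = 36 + 9*z
U(F) = (-3 + F)/(-23 + F) (U(F) = (F - 3)/(F - 23) = (-3 + F)/(-23 + F))
P(Q, c) = -11/9 (P(Q, c) = (-3 + 14)/(-23 + 14) = 11/(-9) = -⅑*11 = -11/9)
-P(M(-8), 573) = -1*(-11/9) = 11/9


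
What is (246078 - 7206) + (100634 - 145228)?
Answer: 194278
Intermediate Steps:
(246078 - 7206) + (100634 - 145228) = 238872 - 44594 = 194278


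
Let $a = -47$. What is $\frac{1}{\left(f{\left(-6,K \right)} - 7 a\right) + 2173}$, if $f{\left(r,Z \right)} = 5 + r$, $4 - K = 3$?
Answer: $\frac{1}{2501} \approx 0.00039984$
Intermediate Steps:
$K = 1$ ($K = 4 - 3 = 1$)
$\frac{1}{\left(f{\left(-6,K \right)} - 7 a\right) + 2173} = \frac{1}{\left(\left(5 - 6\right) - -329\right) + 2173} = \frac{1}{\left(-1 + 329\right) + 2173} = \frac{1}{328 + 2173} = \frac{1}{2501}$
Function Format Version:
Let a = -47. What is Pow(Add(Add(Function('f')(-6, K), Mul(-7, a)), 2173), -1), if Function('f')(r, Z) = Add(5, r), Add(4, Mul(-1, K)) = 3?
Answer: Rational(1, 2501) ≈ 0.00039984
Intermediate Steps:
K = 1 (K = Add(4, Mul(-1, 3)) = Add(4, -3) = 1)
Pow(Add(Add(Function('f')(-6, K), Mul(-7, a)), 2173), -1) = Pow(Add(Add(Add(5, -6), Mul(-7, -47)), 2173), -1) = Pow(Add(Add(-1, 329), 2173), -1) = Pow(Add(328, 2173), -1) = Pow(2501, -1) = Rational(1, 2501)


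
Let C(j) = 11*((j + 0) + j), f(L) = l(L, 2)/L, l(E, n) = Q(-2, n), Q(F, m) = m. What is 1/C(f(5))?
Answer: 5/44 ≈ 0.11364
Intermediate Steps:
l(E, n) = n
f(L) = 2/L
C(j) = 22*j (C(j) = 11*(j + j) = 11*(2*j) = 22*j)
1/C(f(5)) = 1/(22*(2/5)) = 1/(44/5) = 5/44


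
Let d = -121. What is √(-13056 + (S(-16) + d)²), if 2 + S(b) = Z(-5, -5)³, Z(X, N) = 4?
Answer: 5*I*√383 ≈ 97.852*I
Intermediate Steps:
S(b) = 62 (S(b) = -2 + 4³ = -2 + 64 = 62)
√(-13056 + (S(-16) + d)²) = √(-13056 + (62 - 121)²) = √(-13056 + (-59)²) = √(-13056 + 3481) = √(-9575) = 5*I*√383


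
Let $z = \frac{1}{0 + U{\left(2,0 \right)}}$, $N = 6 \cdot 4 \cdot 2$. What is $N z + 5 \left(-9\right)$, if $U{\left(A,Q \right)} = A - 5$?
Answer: $-61$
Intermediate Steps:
$N = 48$ ($N = 24 \cdot 2 = 48$)
$U{\left(A,Q \right)} = -5 + A$ ($U{\left(A,Q \right)} = A - 5 = -5 + A$)
$z = - \frac{1}{3}$ ($z = \frac{1}{0 + \left(-5 + 2\right)} = \frac{1}{0 - 3} = \frac{1}{-3} = - \frac{1}{3} \approx -0.33333$)
$N z + 5 \left(-9\right) = 48 \left(- \frac{1}{3}\right) + 5 \left(-9\right) = -16 - 45 = -61$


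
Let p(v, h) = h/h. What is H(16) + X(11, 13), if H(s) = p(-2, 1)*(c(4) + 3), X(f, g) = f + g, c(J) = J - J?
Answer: 27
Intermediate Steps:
p(v, h) = 1
c(J) = 0
H(s) = 3 (H(s) = 1*(0 + 3) = 1*3 = 3)
H(16) + X(11, 13) = 3 + (11 + 13) = 3 + 24 = 27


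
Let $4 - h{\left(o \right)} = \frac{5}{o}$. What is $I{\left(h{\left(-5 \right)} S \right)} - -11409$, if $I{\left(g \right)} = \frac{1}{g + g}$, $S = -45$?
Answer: $\frac{5134049}{450} \approx 11409.0$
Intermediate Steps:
$h{\left(o \right)} = 4 - \frac{5}{o}$
$I{\left(g \right)} = \frac{1}{2 g}$
$I{\left(h{\left(-5 \right)} S \right)} - -11409 = \frac{1}{2 \left(4 - \frac{5}{-5}\right) \left(-45\right)} - -11409 = \frac{1}{2 \left(4 - -1\right) \left(-45\right)} + 11409 = \frac{1}{2 \left(4 + 1\right) \left(-45\right)} + 11409 = \frac{1}{2 \cdot 5 \left(-45\right)} + 11409 = \frac{1}{2 \left(-225\right)} + 11409 = \frac{1}{2} \left(- \frac{1}{225}\right) + 11409 = - \frac{1}{450} + 11409 = \frac{5134049}{450}$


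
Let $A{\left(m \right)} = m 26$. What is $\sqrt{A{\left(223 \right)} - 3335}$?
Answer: $\sqrt{2463} \approx 49.629$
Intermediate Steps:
$A{\left(m \right)} = 26 m$
$\sqrt{A{\left(223 \right)} - 3335} = \sqrt{26 \cdot 223 - 3335} = \sqrt{5798 - 3335} = \sqrt{2463}$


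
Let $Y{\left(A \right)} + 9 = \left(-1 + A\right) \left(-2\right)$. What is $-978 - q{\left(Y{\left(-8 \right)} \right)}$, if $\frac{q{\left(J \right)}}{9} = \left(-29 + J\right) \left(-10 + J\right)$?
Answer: $-1158$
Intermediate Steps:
$Y{\left(A \right)} = -7 - 2 A$ ($Y{\left(A \right)} = -9 + \left(-1 + A\right) \left(-2\right) = -9 - \left(-2 + 2 A\right) = -7 - 2 A$)
$q{\left(J \right)} = 9 \left(-29 + J\right) \left(-10 + J\right)$
$-978 - q{\left(Y{\left(-8 \right)} \right)} = -978 - \left(2610 - 351 \left(-7 - -16\right) + 9 \left(-7 - -16\right)^{2}\right) = -978 - \left(2610 - 351 \left(-7 + 16\right) + 9 \left(-7 + 16\right)^{2}\right) = -978 - \left(2610 - 3159 + 9 \cdot 9^{2}\right) = -978 - \left(2610 - 3159 + 9 \cdot 81\right) = -978 - \left(2610 - 3159 + 729\right) = -978 - 180 = -1158$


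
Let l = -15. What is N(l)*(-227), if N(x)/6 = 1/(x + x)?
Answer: 227/5 ≈ 45.400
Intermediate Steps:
N(x) = 3/x (N(x) = 6/(x + x) = 6/((2*x)) = 6*(1/(2*x)) = 3/x)
N(l)*(-227) = (3/(-15))*(-227) = (3*(-1/15))*(-227) = -⅕*(-227) = 227/5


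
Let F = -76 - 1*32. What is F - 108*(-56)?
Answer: 5940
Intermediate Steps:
F = -108 (F = -76 - 32 = -108)
F - 108*(-56) = -108 - 108*(-56) = -108 + 6048 = 5940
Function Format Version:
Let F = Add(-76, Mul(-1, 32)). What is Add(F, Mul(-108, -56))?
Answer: 5940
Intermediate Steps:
F = -108 (F = Add(-76, -32) = -108)
Add(F, Mul(-108, -56)) = Add(-108, Mul(-108, -56)) = Add(-108, 6048) = 5940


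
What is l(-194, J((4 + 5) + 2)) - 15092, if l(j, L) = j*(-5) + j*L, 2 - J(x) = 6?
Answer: -13346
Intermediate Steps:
J(x) = -4 (J(x) = 2 - 1*6 = 2 - 6 = -4)
l(j, L) = -5*j + L*j
l(-194, J((4 + 5) + 2)) - 15092 = -194*(-5 - 4) - 15092 = -194*(-9) - 15092 = 1746 - 15092 = -13346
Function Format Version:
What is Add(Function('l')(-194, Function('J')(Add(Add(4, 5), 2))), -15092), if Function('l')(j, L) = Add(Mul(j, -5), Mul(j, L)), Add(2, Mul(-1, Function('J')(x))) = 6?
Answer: -13346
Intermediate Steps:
Function('J')(x) = -4 (Function('J')(x) = Add(2, Mul(-1, 6)) = Add(2, -6) = -4)
Function('l')(j, L) = Add(Mul(-5, j), Mul(L, j))
Add(Function('l')(-194, Function('J')(Add(Add(4, 5), 2))), -15092) = Add(Mul(-194, Add(-5, -4)), -15092) = Add(Mul(-194, -9), -15092) = Add(1746, -15092) = -13346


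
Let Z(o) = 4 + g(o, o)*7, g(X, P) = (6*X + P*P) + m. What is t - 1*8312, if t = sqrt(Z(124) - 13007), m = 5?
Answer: -8312 + 4*sqrt(6242) ≈ -7996.0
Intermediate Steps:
g(X, P) = 5 + P**2 + 6*X (g(X, P) = (6*X + P*P) + 5 = (6*X + P**2) + 5 = (P**2 + 6*X) + 5 = 5 + P**2 + 6*X)
Z(o) = 39 + 7*o**2 + 42*o (Z(o) = 4 + (5 + o**2 + 6*o)*7 = 4 + (35 + 7*o**2 + 42*o) = 39 + 7*o**2 + 42*o)
t = 4*sqrt(6242) (t = sqrt((39 + 7*124**2 + 42*124) - 13007) = sqrt((39 + 7*15376 + 5208) - 13007) = sqrt((39 + 107632 + 5208) - 13007) = sqrt(112879 - 13007) = sqrt(99872) = 4*sqrt(6242) ≈ 316.03)
t - 1*8312 = 4*sqrt(6242) - 1*8312 = 4*sqrt(6242) - 8312 = -8312 + 4*sqrt(6242)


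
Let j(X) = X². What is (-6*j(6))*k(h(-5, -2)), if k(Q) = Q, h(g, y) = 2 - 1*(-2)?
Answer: -864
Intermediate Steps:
h(g, y) = 4 (h(g, y) = 2 + 2 = 4)
(-6*j(6))*k(h(-5, -2)) = -6*6²*4 = -6*36*4 = -216*4 = -864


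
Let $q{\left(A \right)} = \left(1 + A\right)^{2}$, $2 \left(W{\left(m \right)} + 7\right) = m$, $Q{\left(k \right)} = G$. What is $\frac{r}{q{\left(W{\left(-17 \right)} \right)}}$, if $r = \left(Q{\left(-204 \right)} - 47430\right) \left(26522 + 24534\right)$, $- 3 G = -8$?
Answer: $- \frac{29057399168}{2523} \approx -1.1517 \cdot 10^{7}$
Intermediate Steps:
$G = \frac{8}{3}$ ($G = \left(- \frac{1}{3}\right) \left(-8\right) = \frac{8}{3} \approx 2.6667$)
$Q{\left(k \right)} = \frac{8}{3}$
$W{\left(m \right)} = -7 + \frac{m}{2}$
$r = - \frac{7264349792}{3}$ ($r = \left(\frac{8}{3} - 47430\right) \left(26522 + 24534\right) = \left(- \frac{142282}{3}\right) 51056 = - \frac{7264349792}{3} \approx -2.4214 \cdot 10^{9}$)
$\frac{r}{q{\left(W{\left(-17 \right)} \right)}} = - \frac{7264349792}{3 \left(1 + \left(-7 + \frac{1}{2} \left(-17\right)\right)\right)^{2}} = - \frac{7264349792}{3 \left(1 - \frac{31}{2}\right)^{2}} = - \frac{7264349792}{3 \left(- \frac{29}{2}\right)^{2}} = - \frac{7264349792}{3 \cdot \frac{841}{4}} = \left(- \frac{7264349792}{3}\right) \frac{4}{841} = - \frac{29057399168}{2523}$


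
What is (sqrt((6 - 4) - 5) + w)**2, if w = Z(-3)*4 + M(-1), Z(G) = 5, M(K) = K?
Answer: (19 + I*sqrt(3))**2 ≈ 358.0 + 65.818*I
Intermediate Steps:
w = 19 (w = 5*4 - 1 = 20 - 1 = 19)
(sqrt((6 - 4) - 5) + w)**2 = (sqrt((6 - 4) - 5) + 19)**2 = (sqrt(2 - 5) + 19)**2 = (sqrt(-3) + 19)**2 = (I*sqrt(3) + 19)**2 = (19 + I*sqrt(3))**2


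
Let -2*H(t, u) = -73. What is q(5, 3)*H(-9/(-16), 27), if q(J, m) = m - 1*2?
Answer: 73/2 ≈ 36.500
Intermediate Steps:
H(t, u) = 73/2 (H(t, u) = -1/2*(-73) = 73/2)
q(J, m) = -2 + m (q(J, m) = m - 2 = -2 + m)
q(5, 3)*H(-9/(-16), 27) = (-2 + 3)*(73/2) = 1*(73/2) = 73/2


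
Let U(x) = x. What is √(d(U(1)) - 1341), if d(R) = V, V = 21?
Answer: 2*I*√330 ≈ 36.332*I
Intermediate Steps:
d(R) = 21
√(d(U(1)) - 1341) = √(21 - 1341) = √(-1320) = 2*I*√330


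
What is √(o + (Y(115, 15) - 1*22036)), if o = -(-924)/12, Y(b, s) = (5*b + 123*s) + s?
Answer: 2*I*√4881 ≈ 139.73*I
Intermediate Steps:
Y(b, s) = 5*b + 124*s
o = 77 (o = -(-924)/12 = -84*(-11/12) = 77)
√(o + (Y(115, 15) - 1*22036)) = √(77 + ((5*115 + 124*15) - 1*22036)) = √(77 + ((575 + 1860) - 22036)) = √(77 + (2435 - 22036)) = √(77 - 19601) = √(-19524) = 2*I*√4881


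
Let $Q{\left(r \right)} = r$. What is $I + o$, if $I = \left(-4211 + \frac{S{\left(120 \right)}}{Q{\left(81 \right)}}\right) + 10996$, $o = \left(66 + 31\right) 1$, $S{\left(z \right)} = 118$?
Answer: $\frac{557560}{81} \approx 6883.5$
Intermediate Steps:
$o = 97$ ($o = 97 \cdot 1 = 97$)
$I = \frac{549703}{81}$ ($I = \left(-4211 + \frac{118}{81}\right) + 10996 = - \frac{340973}{81} + 10996 = \frac{549703}{81} \approx 6786.5$)
$I + o = \frac{549703}{81} + 97 = \frac{557560}{81}$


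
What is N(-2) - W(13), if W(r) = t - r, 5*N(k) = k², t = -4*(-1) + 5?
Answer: 24/5 ≈ 4.8000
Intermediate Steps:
t = 9 (t = 4 + 5 = 9)
N(k) = k²/5
W(r) = 9 - r
N(-2) - W(13) = (⅕)*(-2)² - (9 - 1*13) = (⅕)*4 - (9 - 13) = ⅘ - 1*(-4) = ⅘ + 4 = 24/5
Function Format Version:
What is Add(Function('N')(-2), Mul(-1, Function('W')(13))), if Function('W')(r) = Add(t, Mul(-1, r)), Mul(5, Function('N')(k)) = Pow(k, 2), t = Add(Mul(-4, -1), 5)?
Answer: Rational(24, 5) ≈ 4.8000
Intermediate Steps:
t = 9 (t = Add(4, 5) = 9)
Function('N')(k) = Mul(Rational(1, 5), Pow(k, 2))
Function('W')(r) = Add(9, Mul(-1, r))
Add(Function('N')(-2), Mul(-1, Function('W')(13))) = Add(Mul(Rational(1, 5), Pow(-2, 2)), Mul(-1, Add(9, Mul(-1, 13)))) = Add(Mul(Rational(1, 5), 4), Mul(-1, Add(9, -13))) = Add(Rational(4, 5), Mul(-1, -4)) = Add(Rational(4, 5), 4) = Rational(24, 5)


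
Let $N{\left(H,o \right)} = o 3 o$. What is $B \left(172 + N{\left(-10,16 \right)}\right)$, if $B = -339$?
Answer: $-318660$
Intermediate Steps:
$N{\left(H,o \right)} = 3 o^{2}$ ($N{\left(H,o \right)} = 3 o o = 3 o^{2}$)
$B \left(172 + N{\left(-10,16 \right)}\right) = - 339 \left(172 + 3 \cdot 16^{2}\right) = - 339 \left(172 + 3 \cdot 256\right) = - 339 \left(172 + 768\right) = \left(-339\right) 940 = -318660$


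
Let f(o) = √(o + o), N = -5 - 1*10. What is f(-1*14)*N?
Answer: -30*I*√7 ≈ -79.373*I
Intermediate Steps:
N = -15 (N = -5 - 10 = -15)
f(o) = √2*√o (f(o) = √(2*o) = √2*√o)
f(-1*14)*N = (√2*√(-1*14))*(-15) = (√2*√(-14))*(-15) = (√2*(I*√14))*(-15) = (2*I*√7)*(-15) = -30*I*√7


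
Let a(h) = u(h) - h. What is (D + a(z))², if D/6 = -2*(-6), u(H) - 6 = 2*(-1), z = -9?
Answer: 7225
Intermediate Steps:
u(H) = 4 (u(H) = 6 + 2*(-1) = 6 - 2 = 4)
a(h) = 4 - h
D = 72 (D = 6*(-2*(-6)) = 6*12 = 72)
(D + a(z))² = (72 + (4 - 1*(-9)))² = (72 + (4 + 9))² = (72 + 13)² = 85² = 7225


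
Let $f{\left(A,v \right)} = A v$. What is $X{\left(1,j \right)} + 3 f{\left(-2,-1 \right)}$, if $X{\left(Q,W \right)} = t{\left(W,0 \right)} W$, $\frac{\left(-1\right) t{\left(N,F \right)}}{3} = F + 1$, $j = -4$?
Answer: $18$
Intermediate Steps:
$t{\left(N,F \right)} = -3 - 3 F$ ($t{\left(N,F \right)} = - 3 \left(F + 1\right) = - 3 \left(1 + F\right) = -3 - 3 F$)
$X{\left(Q,W \right)} = - 3 W$ ($X{\left(Q,W \right)} = \left(-3 - 0\right) W = \left(-3 + 0\right) W = - 3 W$)
$X{\left(1,j \right)} + 3 f{\left(-2,-1 \right)} = \left(-3\right) \left(-4\right) + 3 \left(\left(-2\right) \left(-1\right)\right) = 12 + 3 \cdot 2 = 12 + 6 = 18$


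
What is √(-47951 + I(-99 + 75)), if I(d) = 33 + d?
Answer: I*√47942 ≈ 218.96*I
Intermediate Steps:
√(-47951 + I(-99 + 75)) = √(-47951 + (33 + (-99 + 75))) = √(-47951 + (33 - 24)) = √(-47951 + 9) = √(-47942) = I*√47942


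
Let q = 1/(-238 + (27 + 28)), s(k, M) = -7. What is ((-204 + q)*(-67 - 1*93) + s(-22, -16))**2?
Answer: 35664772056001/33489 ≈ 1.0650e+9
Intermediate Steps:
q = -1/183 (q = 1/(-238 + 55) = 1/(-183) = -1/183 ≈ -0.0054645)
((-204 + q)*(-67 - 1*93) + s(-22, -16))**2 = ((-204 - 1/183)*(-67 - 1*93) - 7)**2 = (-37333*(-67 - 93)/183 - 7)**2 = (-37333/183*(-160) - 7)**2 = (5973280/183 - 7)**2 = (5971999/183)**2 = 35664772056001/33489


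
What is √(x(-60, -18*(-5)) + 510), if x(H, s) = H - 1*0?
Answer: 15*√2 ≈ 21.213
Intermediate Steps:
x(H, s) = H (x(H, s) = H + 0 = H)
√(x(-60, -18*(-5)) + 510) = √(-60 + 510) = √450 = 15*√2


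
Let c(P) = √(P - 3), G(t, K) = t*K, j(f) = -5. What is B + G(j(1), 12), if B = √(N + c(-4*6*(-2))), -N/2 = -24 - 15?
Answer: -60 + √(78 + 3*√5) ≈ -50.796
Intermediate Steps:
G(t, K) = K*t
N = 78 (N = -2*(-24 - 15) = -2*(-39) = 78)
c(P) = √(-3 + P)
B = √(78 + 3*√5) (B = √(78 + √(-3 - 4*6*(-2))) = √(78 + √(-3 - 24*(-2))) = √(78 + √(-3 + 48)) = √(78 + √45) = √(78 + 3*√5) ≈ 9.2037)
B + G(j(1), 12) = √(78 + 3*√5) + 12*(-5) = √(78 + 3*√5) - 60 = -60 + √(78 + 3*√5)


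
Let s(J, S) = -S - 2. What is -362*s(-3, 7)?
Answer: 3258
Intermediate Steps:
s(J, S) = -2 - S
-362*s(-3, 7) = -362*(-2 - 1*7) = -362*(-2 - 7) = -362*(-9) = 3258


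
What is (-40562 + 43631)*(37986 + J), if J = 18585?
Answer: 173616399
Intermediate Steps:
(-40562 + 43631)*(37986 + J) = (-40562 + 43631)*(37986 + 18585) = 3069*56571 = 173616399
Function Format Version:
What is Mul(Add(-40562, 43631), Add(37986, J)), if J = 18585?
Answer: 173616399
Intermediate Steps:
Mul(Add(-40562, 43631), Add(37986, J)) = Mul(Add(-40562, 43631), Add(37986, 18585)) = Mul(3069, 56571) = 173616399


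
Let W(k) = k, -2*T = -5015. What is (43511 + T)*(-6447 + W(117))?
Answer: -291297105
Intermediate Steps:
T = 5015/2 (T = -½*(-5015) = 5015/2 ≈ 2507.5)
(43511 + T)*(-6447 + W(117)) = (43511 + 5015/2)*(-6447 + 117) = (92037/2)*(-6330) = -291297105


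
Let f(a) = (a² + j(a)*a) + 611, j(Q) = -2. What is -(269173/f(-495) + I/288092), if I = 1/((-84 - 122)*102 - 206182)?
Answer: -8809059747370539/8071177901518424 ≈ -1.0914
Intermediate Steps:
I = -1/227194 (I = 1/(-206*102 - 206182) = 1/(-21012 - 206182) = 1/(-227194) = -1/227194 ≈ -4.4015e-6)
f(a) = 611 + a² - 2*a (f(a) = (a² - 2*a) + 611 = 611 + a² - 2*a)
-(269173/f(-495) + I/288092) = -(269173/(611 + (-495)² - 2*(-495)) - 1/227194/288092) = -(269173/(611 + 245025 + 990) - 1/227194*1/288092) = -(269173/246626 - 1/65452773848) = -1*8809059747370539/8071177901518424 = -8809059747370539/8071177901518424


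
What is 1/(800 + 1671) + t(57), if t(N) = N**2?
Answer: 8028280/2471 ≈ 3249.0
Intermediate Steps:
1/(800 + 1671) + t(57) = 1/(800 + 1671) + 57**2 = 1/2471 + 3249 = 8028280/2471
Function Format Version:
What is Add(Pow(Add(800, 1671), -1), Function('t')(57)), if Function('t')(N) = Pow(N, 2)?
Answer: Rational(8028280, 2471) ≈ 3249.0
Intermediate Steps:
Add(Pow(Add(800, 1671), -1), Function('t')(57)) = Add(Pow(Add(800, 1671), -1), Pow(57, 2)) = Add(Pow(2471, -1), 3249) = Add(Rational(1, 2471), 3249) = Rational(8028280, 2471)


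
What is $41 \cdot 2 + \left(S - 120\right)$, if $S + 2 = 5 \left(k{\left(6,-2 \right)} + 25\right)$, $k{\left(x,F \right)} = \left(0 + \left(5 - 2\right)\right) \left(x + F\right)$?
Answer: $145$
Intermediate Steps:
$k{\left(x,F \right)} = 3 F + 3 x$ ($k{\left(x,F \right)} = \left(0 + \left(5 - 2\right)\right) \left(F + x\right) = \left(0 + 3\right) \left(F + x\right) = 3 \left(F + x\right) = 3 F + 3 x$)
$S = 183$ ($S = -2 + 5 \left(\left(3 \left(-2\right) + 3 \cdot 6\right) + 25\right) = -2 + 5 \left(\left(-6 + 18\right) + 25\right) = -2 + 5 \left(12 + 25\right) = -2 + 5 \cdot 37 = -2 + 185 = 183$)
$41 \cdot 2 + \left(S - 120\right) = 41 \cdot 2 + \left(183 - 120\right) = 82 + \left(183 - 120\right) = 82 + 63 = 145$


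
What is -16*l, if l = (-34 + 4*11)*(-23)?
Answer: 3680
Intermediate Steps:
l = -230 (l = (-34 + 44)*(-23) = 10*(-23) = -230)
-16*l = -16*(-230) = 3680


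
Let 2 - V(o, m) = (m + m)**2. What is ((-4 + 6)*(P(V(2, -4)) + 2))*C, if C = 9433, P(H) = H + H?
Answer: -2301652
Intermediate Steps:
V(o, m) = 2 - 4*m**2 (V(o, m) = 2 - (m + m)**2 = 2 - (2*m)**2 = 2 - 4*m**2)
P(H) = 2*H
((-4 + 6)*(P(V(2, -4)) + 2))*C = ((-4 + 6)*(2*(2 - 4*(-4)**2) + 2))*9433 = (2*(2*(2 - 4*16) + 2))*9433 = (2*(2*(2 - 64) + 2))*9433 = (2*(2*(-62) + 2))*9433 = (2*(-124 + 2))*9433 = (2*(-122))*9433 = -244*9433 = -2301652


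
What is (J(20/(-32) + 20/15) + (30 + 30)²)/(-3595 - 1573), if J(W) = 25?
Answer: -3625/5168 ≈ -0.70143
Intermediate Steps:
(J(20/(-32) + 20/15) + (30 + 30)²)/(-3595 - 1573) = (25 + (30 + 30)²)/(-3595 - 1573) = (25 + 60²)/(-5168) = (25 + 3600)*(-1/5168) = 3625*(-1/5168) = -3625/5168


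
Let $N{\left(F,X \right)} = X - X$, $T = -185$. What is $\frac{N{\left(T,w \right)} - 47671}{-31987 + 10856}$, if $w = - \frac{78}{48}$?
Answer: $\frac{47671}{21131} \approx 2.256$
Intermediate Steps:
$w = - \frac{13}{8}$ ($w = \left(-78\right) \frac{1}{48} = - \frac{13}{8} \approx -1.625$)
$N{\left(F,X \right)} = 0$
$\frac{N{\left(T,w \right)} - 47671}{-31987 + 10856} = \frac{0 - 47671}{-31987 + 10856} = - \frac{47671}{-21131} = \left(-47671\right) \left(- \frac{1}{21131}\right) = \frac{47671}{21131}$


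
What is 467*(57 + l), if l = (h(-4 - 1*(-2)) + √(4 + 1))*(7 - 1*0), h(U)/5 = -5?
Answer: -55106 + 3269*√5 ≈ -47796.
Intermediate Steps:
h(U) = -25 (h(U) = 5*(-5) = -25)
l = -175 + 7*√5 (l = (-25 + √(4 + 1))*(7 - 1*0) = (-25 + √5)*(7 + 0) = (-25 + √5)*7 = -175 + 7*√5 ≈ -159.35)
467*(57 + l) = 467*(57 + (-175 + 7*√5)) = 467*(-118 + 7*√5) = -55106 + 3269*√5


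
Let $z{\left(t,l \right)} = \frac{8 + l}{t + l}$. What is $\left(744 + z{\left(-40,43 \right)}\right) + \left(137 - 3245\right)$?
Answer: $-2347$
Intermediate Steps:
$z{\left(t,l \right)} = \frac{8 + l}{l + t}$
$\left(744 + z{\left(-40,43 \right)}\right) + \left(137 - 3245\right) = \left(744 + \frac{8 + 43}{43 - 40}\right) + \left(137 - 3245\right) = \left(744 + \frac{1}{3} \cdot 51\right) - 3108 = \left(744 + 17\right) - 3108 = 761 - 3108 = -2347$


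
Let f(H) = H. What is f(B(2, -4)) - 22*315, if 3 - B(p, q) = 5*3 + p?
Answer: -6944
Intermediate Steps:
B(p, q) = -12 - p (B(p, q) = 3 - (5*3 + p) = 3 - (15 + p) = 3 + (-15 - p) = -12 - p)
f(B(2, -4)) - 22*315 = (-12 - 1*2) - 22*315 = (-12 - 2) - 6930 = -14 - 6930 = -6944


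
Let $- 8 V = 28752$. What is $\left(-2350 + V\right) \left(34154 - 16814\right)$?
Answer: $-103068960$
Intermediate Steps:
$V = -3594$ ($V = \left(- \frac{1}{8}\right) 28752 = -3594$)
$\left(-2350 + V\right) \left(34154 - 16814\right) = \left(-2350 - 3594\right) \left(34154 - 16814\right) = \left(-5944\right) 17340 = -103068960$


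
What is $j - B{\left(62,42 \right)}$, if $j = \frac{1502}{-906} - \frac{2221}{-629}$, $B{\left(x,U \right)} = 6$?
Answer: $- \frac{1175888}{284937} \approx -4.1268$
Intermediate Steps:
$j = \frac{533734}{284937}$ ($j = 1502 \left(- \frac{1}{906}\right) - - \frac{2221}{629} = - \frac{751}{453} + \frac{2221}{629} = \frac{533734}{284937} \approx 1.8732$)
$j - B{\left(62,42 \right)} = \frac{533734}{284937} - 6 = - \frac{1175888}{284937}$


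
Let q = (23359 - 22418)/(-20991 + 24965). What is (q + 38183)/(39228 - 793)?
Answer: 151740183/152740690 ≈ 0.99345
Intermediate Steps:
q = 941/3974 ≈ 0.23679
(q + 38183)/(39228 - 793) = (941/3974 + 38183)/(39228 - 793) = (151740183/3974)/38435 = (151740183/3974)*(1/38435) = 151740183/152740690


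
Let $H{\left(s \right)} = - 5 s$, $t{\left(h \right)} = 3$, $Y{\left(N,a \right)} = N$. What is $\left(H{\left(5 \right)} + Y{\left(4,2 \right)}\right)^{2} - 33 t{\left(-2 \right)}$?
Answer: $342$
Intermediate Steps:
$\left(H{\left(5 \right)} + Y{\left(4,2 \right)}\right)^{2} - 33 t{\left(-2 \right)} = \left(\left(-5\right) 5 + 4\right)^{2} - 99 = \left(-25 + 4\right)^{2} - 99 = \left(-21\right)^{2} - 99 = 441 - 99 = 342$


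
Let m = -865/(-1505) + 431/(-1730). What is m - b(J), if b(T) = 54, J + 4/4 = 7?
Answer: -27949861/520730 ≈ -53.674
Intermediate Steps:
J = 6 (J = -1 + 7 = 6)
m = 169559/520730 (m = -865*(-1/1505) + 431*(-1/1730) = 173/301 - 431/1730 = 169559/520730 ≈ 0.32562)
m - b(J) = 169559/520730 - 1*54 = 169559/520730 - 54 = -27949861/520730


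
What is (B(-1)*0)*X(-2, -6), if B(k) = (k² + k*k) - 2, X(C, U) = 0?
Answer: 0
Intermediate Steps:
B(k) = -2 + 2*k² (B(k) = (k² + k²) - 2 = 2*k² - 2 = -2 + 2*k²)
(B(-1)*0)*X(-2, -6) = ((-2 + 2*(-1)²)*0)*0 = ((-2 + 2*1)*0)*0 = ((-2 + 2)*0)*0 = (0*0)*0 = 0*0 = 0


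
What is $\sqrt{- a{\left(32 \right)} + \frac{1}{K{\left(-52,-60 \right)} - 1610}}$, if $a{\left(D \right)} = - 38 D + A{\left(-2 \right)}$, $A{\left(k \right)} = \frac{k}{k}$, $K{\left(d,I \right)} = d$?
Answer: $\frac{\sqrt{3356124798}}{1662} \approx 34.857$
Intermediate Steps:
$A{\left(k \right)} = 1$
$a{\left(D \right)} = 1 - 38 D$ ($a{\left(D \right)} = - 38 D + 1 = 1 - 38 D$)
$\sqrt{- a{\left(32 \right)} + \frac{1}{K{\left(-52,-60 \right)} - 1610}} = \sqrt{- (1 - 1216) + \frac{1}{-52 - 1610}} = \sqrt{- (1 - 1216) + \frac{1}{-1662}} = \sqrt{\left(-1\right) \left(-1215\right) - \frac{1}{1662}} = \sqrt{1215 - \frac{1}{1662}} = \sqrt{\frac{2019329}{1662}} = \frac{\sqrt{3356124798}}{1662}$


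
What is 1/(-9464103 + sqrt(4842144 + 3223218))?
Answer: -3154701/29856412509749 - sqrt(8065362)/89569237529247 ≈ -1.0569e-7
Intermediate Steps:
1/(-9464103 + sqrt(4842144 + 3223218)) = 1/(-9464103 + sqrt(8065362))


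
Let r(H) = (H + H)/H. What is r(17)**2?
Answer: 4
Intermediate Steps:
r(H) = 2 (r(H) = (2*H)/H = 2)
r(17)**2 = 2**2 = 4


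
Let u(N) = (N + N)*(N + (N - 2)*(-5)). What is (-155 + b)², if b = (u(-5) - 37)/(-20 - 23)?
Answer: 40043584/1849 ≈ 21657.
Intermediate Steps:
u(N) = 2*N*(10 - 4*N) (u(N) = (2*N)*(N + (-2 + N)*(-5)) = (2*N)*(N + (10 - 5*N)) = (2*N)*(10 - 4*N) = 2*N*(10 - 4*N))
b = 337/43 (b = (4*(-5)*(5 - 2*(-5)) - 37)/(-20 - 23) = (4*(-5)*(5 + 10) - 37)/(-43) = (4*(-5)*15 - 37)*(-1/43) = (-300 - 37)*(-1/43) = -337*(-1/43) = 337/43 ≈ 7.8372)
(-155 + b)² = (-155 + 337/43)² = (-6328/43)² = 40043584/1849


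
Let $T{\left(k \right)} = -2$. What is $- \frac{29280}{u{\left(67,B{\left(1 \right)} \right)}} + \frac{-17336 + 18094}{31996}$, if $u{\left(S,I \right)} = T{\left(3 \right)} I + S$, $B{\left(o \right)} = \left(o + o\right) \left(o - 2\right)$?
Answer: $- \frac{468394531}{1135858} \approx -412.37$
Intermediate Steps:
$B{\left(o \right)} = 2 o \left(-2 + o\right)$
$u{\left(S,I \right)} = S - 2 I$ ($u{\left(S,I \right)} = - 2 I + S = S - 2 I$)
$- \frac{29280}{u{\left(67,B{\left(1 \right)} \right)}} + \frac{-17336 + 18094}{31996} = - \frac{29280}{67 - 2 \cdot 2 \cdot 1 \left(-2 + 1\right)} + \frac{-17336 + 18094}{31996} = - \frac{29280}{67 - 2 \cdot 2 \cdot 1 \left(-1\right)} + 758 \cdot \frac{1}{31996} = - \frac{29280}{67 - -4} + \frac{379}{15998} = - \frac{29280}{67 + 4} + \frac{379}{15998} = - \frac{29280}{71} + \frac{379}{15998} = - \frac{468394531}{1135858}$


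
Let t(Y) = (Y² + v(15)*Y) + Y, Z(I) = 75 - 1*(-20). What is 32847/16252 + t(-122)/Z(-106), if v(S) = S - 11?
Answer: 235101513/1543940 ≈ 152.27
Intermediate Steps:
v(S) = -11 + S
Z(I) = 95 (Z(I) = 75 + 20 = 95)
t(Y) = Y² + 5*Y (t(Y) = (Y² + (-11 + 15)*Y) + Y = (Y² + 4*Y) + Y = Y² + 5*Y)
32847/16252 + t(-122)/Z(-106) = 32847/16252 - 122*(5 - 122)/95 = 32847*(1/16252) - 122*(-117)*(1/95) = 32847/16252 + 14274*(1/95) = 32847/16252 + 14274/95 = 235101513/1543940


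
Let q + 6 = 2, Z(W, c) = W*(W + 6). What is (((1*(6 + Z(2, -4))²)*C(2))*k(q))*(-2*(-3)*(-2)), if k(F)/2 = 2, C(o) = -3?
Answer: 69696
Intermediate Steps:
Z(W, c) = W*(6 + W)
q = -4 (q = -6 + 2 = -4)
k(F) = 4 (k(F) = 2*2 = 4)
(((1*(6 + Z(2, -4))²)*C(2))*k(q))*(-2*(-3)*(-2)) = (((1*(6 + 2*(6 + 2))²)*(-3))*4)*(-2*(-3)*(-2)) = (((1*(6 + 2*8)²)*(-3))*4)*(6*(-2)) = (((1*(6 + 16)²)*(-3))*4)*(-12) = (((1*22²)*(-3))*4)*(-12) = (((1*484)*(-3))*4)*(-12) = ((484*(-3))*4)*(-12) = -1452*4*(-12) = -5808*(-12) = 69696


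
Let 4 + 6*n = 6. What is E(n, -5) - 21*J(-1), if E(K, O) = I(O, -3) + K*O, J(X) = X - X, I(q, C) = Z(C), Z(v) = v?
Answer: -14/3 ≈ -4.6667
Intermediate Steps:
n = ⅓ (n = -⅔ + (⅙)*6 = -⅔ + 1 = ⅓ ≈ 0.33333)
I(q, C) = C
J(X) = 0
E(K, O) = -3 + K*O
E(n, -5) - 21*J(-1) = (-3 + (⅓)*(-5)) - 21*0 = (-3 - 5/3) + 0 = -14/3 + 0 = -14/3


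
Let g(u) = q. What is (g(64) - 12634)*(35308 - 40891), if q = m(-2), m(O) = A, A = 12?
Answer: 70468626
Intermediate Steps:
m(O) = 12
q = 12
g(u) = 12
(g(64) - 12634)*(35308 - 40891) = (12 - 12634)*(35308 - 40891) = -12622*(-5583) = 70468626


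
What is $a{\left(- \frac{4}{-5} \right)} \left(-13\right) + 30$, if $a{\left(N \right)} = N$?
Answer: $\frac{98}{5} \approx 19.6$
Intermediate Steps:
$a{\left(- \frac{4}{-5} \right)} \left(-13\right) + 30 = - \frac{4}{-5} \left(-13\right) + 30 = \left(-4\right) \left(- \frac{1}{5}\right) \left(-13\right) + 30 = \frac{4}{5} \left(-13\right) + 30 = - \frac{52}{5} + 30 = \frac{98}{5}$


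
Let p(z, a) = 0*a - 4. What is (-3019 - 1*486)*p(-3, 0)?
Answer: 14020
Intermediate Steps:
p(z, a) = -4 (p(z, a) = 0 - 4 = -4)
(-3019 - 1*486)*p(-3, 0) = (-3019 - 1*486)*(-4) = (-3019 - 486)*(-4) = -3505*(-4) = 14020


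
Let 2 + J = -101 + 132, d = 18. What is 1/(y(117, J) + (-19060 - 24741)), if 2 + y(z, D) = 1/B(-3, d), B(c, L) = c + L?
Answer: -15/657044 ≈ -2.2830e-5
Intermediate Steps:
J = 29 (J = -2 + (-101 + 132) = -2 + 31 = 29)
B(c, L) = L + c
y(z, D) = -29/15 (y(z, D) = -2 + 1/(18 - 3) = -2 + 1/15 = -29/15)
1/(y(117, J) + (-19060 - 24741)) = 1/(-29/15 + (-19060 - 24741)) = 1/(-29/15 - 43801) = 1/(-657044/15) = -15/657044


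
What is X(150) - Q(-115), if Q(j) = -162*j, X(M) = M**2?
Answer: 3870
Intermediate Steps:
X(150) - Q(-115) = 150**2 - (-162)*(-115) = 22500 - 1*18630 = 22500 - 18630 = 3870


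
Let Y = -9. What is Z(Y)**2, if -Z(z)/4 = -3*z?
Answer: 11664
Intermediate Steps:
Z(z) = 12*z (Z(z) = -(-12)*z = 12*z)
Z(Y)**2 = (12*(-9))**2 = (-108)**2 = 11664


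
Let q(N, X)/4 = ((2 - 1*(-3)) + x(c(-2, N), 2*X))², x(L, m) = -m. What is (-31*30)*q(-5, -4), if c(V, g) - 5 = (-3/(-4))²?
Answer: -628680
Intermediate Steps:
c(V, g) = 89/16 (c(V, g) = 5 + (-3/(-4))² = 5 + (-3*(-¼))² = 5 + (¾)² = 5 + 9/16 = 89/16)
q(N, X) = 4*(5 - 2*X)² (q(N, X) = 4*((2 - 1*(-3)) - 2*X)² = 4*((2 + 3) - 2*X)² = 4*(5 - 2*X)²)
(-31*30)*q(-5, -4) = (-31*30)*(4*(-5 + 2*(-4))²) = -3720*(-5 - 8)² = -3720*(-13)² = -3720*169 = -930*676 = -628680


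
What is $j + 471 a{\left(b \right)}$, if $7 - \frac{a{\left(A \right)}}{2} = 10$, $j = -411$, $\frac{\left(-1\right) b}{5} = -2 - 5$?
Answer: $-3237$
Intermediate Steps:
$b = 35$ ($b = - 5 \left(-2 - 5\right) = \left(-5\right) \left(-7\right) = 35$)
$a{\left(A \right)} = -6$ ($a{\left(A \right)} = 14 - 20 = -6$)
$j + 471 a{\left(b \right)} = -411 + 471 \left(-6\right) = -411 - 2826 = -3237$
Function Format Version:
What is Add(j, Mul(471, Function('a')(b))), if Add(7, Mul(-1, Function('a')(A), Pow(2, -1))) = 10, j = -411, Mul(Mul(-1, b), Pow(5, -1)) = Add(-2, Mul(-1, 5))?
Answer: -3237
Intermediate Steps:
b = 35 (b = Mul(-5, Add(-2, Mul(-1, 5))) = Mul(-5, Add(-2, -5)) = Mul(-5, -7) = 35)
Function('a')(A) = -6 (Function('a')(A) = Add(14, Mul(-2, 10)) = Add(14, -20) = -6)
Add(j, Mul(471, Function('a')(b))) = Add(-411, Mul(471, -6)) = Add(-411, -2826) = -3237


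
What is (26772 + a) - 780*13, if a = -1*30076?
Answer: -13444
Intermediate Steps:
a = -30076
(26772 + a) - 780*13 = (26772 - 30076) - 780*13 = -3304 - 10140 = -13444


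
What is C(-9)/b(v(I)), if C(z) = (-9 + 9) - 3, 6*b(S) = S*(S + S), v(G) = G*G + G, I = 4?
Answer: -9/400 ≈ -0.022500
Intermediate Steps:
v(G) = G + G² (v(G) = G² + G = G + G²)
b(S) = S²/3 (b(S) = (S*(S + S))/6 = (S*(2*S))/6 = (2*S²)/6 = S²/3)
C(z) = -3 (C(z) = 0 - 3 = -3)
C(-9)/b(v(I)) = -3*3/(16*(1 + 4)²) = -3/((4*5)²/3) = -3/((⅓)*20²) = -3/((⅓)*400) = -3/400/3 = -3*3/400 = -9/400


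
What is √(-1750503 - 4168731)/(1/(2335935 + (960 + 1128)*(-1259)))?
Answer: -292857*I*√5919234 ≈ -7.1251e+8*I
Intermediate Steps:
√(-1750503 - 4168731)/(1/(2335935 + (960 + 1128)*(-1259))) = √(-5919234)/(1/(2335935 + 2088*(-1259))) = (I*√5919234)/(1/(2335935 - 2628792)) = (I*√5919234)/(1/(-292857)) = (I*√5919234)/(-1/292857) = (I*√5919234)*(-292857) = -292857*I*√5919234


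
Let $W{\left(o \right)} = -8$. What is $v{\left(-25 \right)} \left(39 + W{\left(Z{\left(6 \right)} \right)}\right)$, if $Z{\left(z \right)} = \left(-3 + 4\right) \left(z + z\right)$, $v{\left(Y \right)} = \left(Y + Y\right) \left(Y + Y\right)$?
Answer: $77500$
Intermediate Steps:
$v{\left(Y \right)} = 4 Y^{2}$ ($v{\left(Y \right)} = 2 Y 2 Y = 4 Y^{2}$)
$Z{\left(z \right)} = 2 z$ ($Z{\left(z \right)} = 1 \cdot 2 z = 2 z$)
$v{\left(-25 \right)} \left(39 + W{\left(Z{\left(6 \right)} \right)}\right) = 4 \left(-25\right)^{2} \left(39 - 8\right) = 4 \cdot 625 \cdot 31 = 2500 \cdot 31 = 77500$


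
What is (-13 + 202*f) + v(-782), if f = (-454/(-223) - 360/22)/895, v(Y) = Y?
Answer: -1752470317/2195435 ≈ -798.23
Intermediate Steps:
f = -35146/2195435 (f = (-454*(-1/223) - 360*1/22)*(1/895) = (454/223 - 180/11)*(1/895) = -35146/2453*1/895 = -35146/2195435 ≈ -0.016009)
(-13 + 202*f) + v(-782) = (-13 + 202*(-35146/2195435)) - 782 = (-13 - 7099492/2195435) - 782 = -35640147/2195435 - 782 = -1752470317/2195435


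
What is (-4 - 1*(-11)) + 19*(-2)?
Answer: -31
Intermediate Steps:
(-4 - 1*(-11)) + 19*(-2) = (-4 + 11) - 38 = 7 - 38 = -31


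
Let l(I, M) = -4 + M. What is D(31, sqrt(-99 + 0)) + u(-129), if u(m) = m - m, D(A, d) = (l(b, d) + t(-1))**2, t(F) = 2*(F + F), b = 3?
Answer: (8 - 3*I*sqrt(11))**2 ≈ -35.0 - 159.2*I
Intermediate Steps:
t(F) = 4*F (t(F) = 2*(2*F) = 4*F)
D(A, d) = (-8 + d)**2 (D(A, d) = ((-4 + d) + 4*(-1))**2 = ((-4 + d) - 4)**2 = (-8 + d)**2)
u(m) = 0
D(31, sqrt(-99 + 0)) + u(-129) = (-8 + sqrt(-99 + 0))**2 + 0 = (-8 + sqrt(-99))**2 + 0 = (-8 + 3*I*sqrt(11))**2 + 0 = (-8 + 3*I*sqrt(11))**2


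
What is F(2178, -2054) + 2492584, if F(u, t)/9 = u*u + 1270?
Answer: 45197170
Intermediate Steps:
F(u, t) = 11430 + 9*u² (F(u, t) = 9*(u*u + 1270) = 9*(u² + 1270) = 9*(1270 + u²) = 11430 + 9*u²)
F(2178, -2054) + 2492584 = (11430 + 9*2178²) + 2492584 = (11430 + 9*4743684) + 2492584 = (11430 + 42693156) + 2492584 = 42704586 + 2492584 = 45197170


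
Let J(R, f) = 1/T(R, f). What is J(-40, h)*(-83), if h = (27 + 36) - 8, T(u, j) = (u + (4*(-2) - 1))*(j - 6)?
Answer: 83/2401 ≈ 0.034569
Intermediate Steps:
T(u, j) = (-9 + u)*(-6 + j) (T(u, j) = (u + (-8 - 1))*(-6 + j) = (u - 9)*(-6 + j) = (-9 + u)*(-6 + j))
h = 55 (h = 63 - 8 = 55)
J(R, f) = 1/(54 - 9*f - 6*R + R*f) (J(R, f) = 1/(54 - 9*f - 6*R + f*R) = 1/(54 - 9*f - 6*R + R*f))
J(-40, h)*(-83) = -83/(54 - 9*55 - 6*(-40) - 40*55) = -83/(54 - 495 + 240 - 2200) = -83/(-2401) = -1/2401*(-83) = 83/2401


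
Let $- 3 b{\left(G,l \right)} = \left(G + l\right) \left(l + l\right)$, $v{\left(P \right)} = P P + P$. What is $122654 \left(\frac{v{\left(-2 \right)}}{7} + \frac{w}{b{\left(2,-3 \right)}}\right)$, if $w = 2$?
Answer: $-87610$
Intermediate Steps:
$v{\left(P \right)} = P + P^{2}$ ($v{\left(P \right)} = P^{2} + P = P + P^{2}$)
$b{\left(G,l \right)} = - \frac{2 l \left(G + l\right)}{3}$ ($b{\left(G,l \right)} = - \frac{\left(G + l\right) \left(l + l\right)}{3} = - \frac{\left(G + l\right) 2 l}{3} = - \frac{2 l \left(G + l\right)}{3}$)
$122654 \left(\frac{v{\left(-2 \right)}}{7} + \frac{w}{b{\left(2,-3 \right)}}\right) = 122654 \left(\frac{\left(-2\right) \left(1 - 2\right)}{7} + \frac{2}{\left(- \frac{2}{3}\right) \left(-3\right) \left(2 - 3\right)}\right) = 122654 \left(\left(-2\right) \left(-1\right) \frac{1}{7} + \frac{2}{\left(- \frac{2}{3}\right) \left(-3\right) \left(-1\right)}\right) = 122654 \left(2 \cdot \frac{1}{7} + \frac{2}{-2}\right) = 122654 \left(\frac{2}{7} + 2 \left(- \frac{1}{2}\right)\right) = 122654 \left(\frac{2}{7} - 1\right) = 122654 \left(- \frac{5}{7}\right) = -87610$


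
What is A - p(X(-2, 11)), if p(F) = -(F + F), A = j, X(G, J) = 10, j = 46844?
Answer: 46864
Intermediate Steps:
A = 46844
p(F) = -2*F
A - p(X(-2, 11)) = 46844 - (-2)*10 = 46844 - 1*(-20) = 46844 + 20 = 46864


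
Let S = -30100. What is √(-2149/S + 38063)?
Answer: √7037861901/430 ≈ 195.10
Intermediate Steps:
√(-2149/S + 38063) = √(-2149/(-30100) + 38063) = √(-2149*(-1/30100) + 38063) = √(307/4300 + 38063) = √(163671207/4300) = √7037861901/430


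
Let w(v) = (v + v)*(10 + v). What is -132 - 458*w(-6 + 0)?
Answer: 21852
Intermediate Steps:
w(v) = 2*v*(10 + v) (w(v) = (2*v)*(10 + v) = 2*v*(10 + v))
-132 - 458*w(-6 + 0) = -132 - 916*(-6 + 0)*(10 + (-6 + 0)) = -132 - 916*(-6)*(10 - 6) = -132 - 916*(-6)*4 = -132 - 458*(-48) = -132 + 21984 = 21852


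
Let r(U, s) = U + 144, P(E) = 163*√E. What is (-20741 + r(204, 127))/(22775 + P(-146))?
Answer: -464450575/522579699 + 3324059*I*√146/522579699 ≈ -0.88877 + 0.076859*I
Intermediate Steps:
r(U, s) = 144 + U
(-20741 + r(204, 127))/(22775 + P(-146)) = (-20741 + (144 + 204))/(22775 + 163*√(-146)) = (-20741 + 348)/(22775 + 163*(I*√146)) = -20393/(22775 + 163*I*√146)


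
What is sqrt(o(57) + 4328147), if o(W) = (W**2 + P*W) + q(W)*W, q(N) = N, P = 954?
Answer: sqrt(4389023) ≈ 2095.0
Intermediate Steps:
o(W) = 2*W**2 + 954*W (o(W) = (W**2 + 954*W) + W*W = (W**2 + 954*W) + W**2 = 2*W**2 + 954*W)
sqrt(o(57) + 4328147) = sqrt(2*57*(477 + 57) + 4328147) = sqrt(2*57*534 + 4328147) = sqrt(60876 + 4328147) = sqrt(4389023)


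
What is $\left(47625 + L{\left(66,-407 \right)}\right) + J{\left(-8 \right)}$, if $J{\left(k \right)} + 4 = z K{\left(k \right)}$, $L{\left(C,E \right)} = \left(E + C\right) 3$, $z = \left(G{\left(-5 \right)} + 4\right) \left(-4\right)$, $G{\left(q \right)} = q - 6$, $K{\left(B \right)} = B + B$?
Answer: $46150$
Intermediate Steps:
$K{\left(B \right)} = 2 B$
$G{\left(q \right)} = -6 + q$ ($G{\left(q \right)} = q - 6 = -6 + q$)
$z = 28$ ($z = \left(\left(-6 - 5\right) + 4\right) \left(-4\right) = \left(-11 + 4\right) \left(-4\right) = \left(-7\right) \left(-4\right) = 28$)
$L{\left(C,E \right)} = 3 C + 3 E$ ($L{\left(C,E \right)} = \left(C + E\right) 3 = 3 C + 3 E$)
$J{\left(k \right)} = -4 + 56 k$ ($J{\left(k \right)} = -4 + 28 \cdot 2 k = -4 + 56 k$)
$\left(47625 + L{\left(66,-407 \right)}\right) + J{\left(-8 \right)} = \left(47625 + \left(3 \cdot 66 + 3 \left(-407\right)\right)\right) + \left(-4 + 56 \left(-8\right)\right) = \left(47625 + \left(198 - 1221\right)\right) - 452 = \left(47625 - 1023\right) - 452 = 46602 - 452 = 46150$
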